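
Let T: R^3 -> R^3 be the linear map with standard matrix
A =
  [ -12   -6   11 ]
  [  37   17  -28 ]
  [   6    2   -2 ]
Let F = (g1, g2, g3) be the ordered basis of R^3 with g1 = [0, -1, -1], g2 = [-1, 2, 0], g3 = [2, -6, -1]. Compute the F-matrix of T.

With P the matrix whose columns are g1, ..., g3, [T]_F = P^(-1) A P.
Column by column: T(g1) = A g1 = [-5, 11, 0]; its F-coordinates [1, 3, -1] give column 1.
Continuing for each basis vector yields [T]_F = [[1, 1, -2], [3, 2, -1], [-1, 1, 0]].

[[1, 1, -2], [3, 2, -1], [-1, 1, 0]]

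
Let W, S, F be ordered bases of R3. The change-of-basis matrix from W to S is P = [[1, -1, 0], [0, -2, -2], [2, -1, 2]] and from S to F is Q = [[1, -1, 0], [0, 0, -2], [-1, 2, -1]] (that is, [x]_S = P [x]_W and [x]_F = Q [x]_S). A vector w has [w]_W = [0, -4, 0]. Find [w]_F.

[-4, -8, 8]

Apply P to get S-coordinates [4, 8, 4], then Q to get F-coordinates.
The result is [w]_F = [-4, -8, 8].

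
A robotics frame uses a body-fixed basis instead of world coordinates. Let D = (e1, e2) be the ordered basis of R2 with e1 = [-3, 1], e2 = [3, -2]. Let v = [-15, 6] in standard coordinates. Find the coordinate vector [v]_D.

[v]_D is the unique c with M c = v, where M has columns e1, e2.
System: -3c_1 + 3c_2 = -15, c_1 - 2c_2 = 6; solving gives c_1 = 4, c_2 = -1.
Check: 4e1 - e2 = [-15, 6].

[4, -1]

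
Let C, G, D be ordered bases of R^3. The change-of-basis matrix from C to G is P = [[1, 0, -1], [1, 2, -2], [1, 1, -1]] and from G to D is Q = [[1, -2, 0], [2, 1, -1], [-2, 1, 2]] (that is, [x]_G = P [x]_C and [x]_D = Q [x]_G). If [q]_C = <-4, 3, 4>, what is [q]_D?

<4, -17, 0>

Apply P to get G-coordinates <-8, -6, -5>, then Q to get D-coordinates.
The result is [q]_D = <4, -17, 0>.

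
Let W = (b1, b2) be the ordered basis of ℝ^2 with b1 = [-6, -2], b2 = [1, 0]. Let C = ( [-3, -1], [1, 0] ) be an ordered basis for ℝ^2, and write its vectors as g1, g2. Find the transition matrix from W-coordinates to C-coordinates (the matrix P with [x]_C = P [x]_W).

Column j of P is [bj]_C, since P maps W-coordinates to C-coordinates.
Expressing b1 in C: b1 = 2g1 + 0·g2, so column 1 of P is [2, 0].
Doing the same for each bj gives P = [[2, 0], [0, 1]].

[[2, 0], [0, 1]]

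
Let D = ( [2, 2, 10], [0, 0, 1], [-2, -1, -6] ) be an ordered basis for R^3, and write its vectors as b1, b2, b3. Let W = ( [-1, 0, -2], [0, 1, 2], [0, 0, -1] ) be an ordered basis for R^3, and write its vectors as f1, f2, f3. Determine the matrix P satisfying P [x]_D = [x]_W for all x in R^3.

Column j of P is [bj]_W, since P maps D-coordinates to W-coordinates.
Expressing b1 in W: b1 = -2f1 + 2f2 - 2f3, so column 1 of P is [-2, 2, -2].
Doing the same for each bj gives P = [[-2, 0, 2], [2, 0, -1], [-2, -1, 0]].

[[-2, 0, 2], [2, 0, -1], [-2, -1, 0]]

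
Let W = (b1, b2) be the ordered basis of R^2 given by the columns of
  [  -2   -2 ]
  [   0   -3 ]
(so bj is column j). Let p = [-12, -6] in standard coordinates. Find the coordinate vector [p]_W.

[p]_W is the unique c with M c = p, where M has columns b1, b2.
System: -2c_1 - 2c_2 = -12, 0c_1 - 3c_2 = -6; solving gives c_1 = 4, c_2 = 2.
Check: 4b1 + 2b2 = [-12, -6].

[4, 2]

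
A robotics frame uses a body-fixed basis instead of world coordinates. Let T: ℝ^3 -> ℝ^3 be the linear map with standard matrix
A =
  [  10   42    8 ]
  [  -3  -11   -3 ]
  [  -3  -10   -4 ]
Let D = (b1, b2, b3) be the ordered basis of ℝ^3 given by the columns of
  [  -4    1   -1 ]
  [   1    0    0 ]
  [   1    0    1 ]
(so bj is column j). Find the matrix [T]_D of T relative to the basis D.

[[-2, -3, 0], [2, -2, -3], [0, 0, -1]]

With P the matrix whose columns are b1, ..., b3, [T]_D = P^(-1) A P.
Column by column: T(b1) = A b1 = (10, -2, -2); its D-coordinates (-2, 2, 0) give column 1.
Continuing for each basis vector yields [T]_D = [[-2, -3, 0], [2, -2, -3], [0, 0, -1]].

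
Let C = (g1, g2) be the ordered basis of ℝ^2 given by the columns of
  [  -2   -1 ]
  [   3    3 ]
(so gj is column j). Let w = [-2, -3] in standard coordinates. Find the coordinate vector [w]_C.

[3, -4]

[w]_C is the unique c with M c = w, where M has columns g1, g2.
System: -2c_1 - c_2 = -2, 3c_1 + 3c_2 = -3; solving gives c_1 = 3, c_2 = -4.
Check: 3g1 - 4g2 = [-2, -3].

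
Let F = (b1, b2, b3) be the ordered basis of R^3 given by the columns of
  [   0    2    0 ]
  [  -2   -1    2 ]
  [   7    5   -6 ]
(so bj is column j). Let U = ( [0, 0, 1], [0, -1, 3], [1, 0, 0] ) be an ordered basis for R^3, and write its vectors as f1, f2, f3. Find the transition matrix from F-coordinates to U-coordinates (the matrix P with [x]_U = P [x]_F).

Column j of P is [bj]_U, since P maps F-coordinates to U-coordinates.
Expressing b1 in U: b1 = f1 + 2f2 + 0·f3, so column 1 of P is [1, 2, 0].
Doing the same for each bj gives P = [[1, 2, 0], [2, 1, -2], [0, 2, 0]].

[[1, 2, 0], [2, 1, -2], [0, 2, 0]]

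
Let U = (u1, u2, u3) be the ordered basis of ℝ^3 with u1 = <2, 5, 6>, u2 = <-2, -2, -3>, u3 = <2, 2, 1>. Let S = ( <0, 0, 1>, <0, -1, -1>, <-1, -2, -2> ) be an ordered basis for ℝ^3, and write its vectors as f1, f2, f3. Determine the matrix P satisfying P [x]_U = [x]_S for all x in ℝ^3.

Let M have columns uj and N have columns fj. Then for every x, N [x]_S = x = M [x]_U, so P = N^(-1) M.
Since det N = -1, N^(-1) has integer entries; multiplying gives P = [[1, -1, -1], [-1, -2, 2], [-2, 2, -2]].

[[1, -1, -1], [-1, -2, 2], [-2, 2, -2]]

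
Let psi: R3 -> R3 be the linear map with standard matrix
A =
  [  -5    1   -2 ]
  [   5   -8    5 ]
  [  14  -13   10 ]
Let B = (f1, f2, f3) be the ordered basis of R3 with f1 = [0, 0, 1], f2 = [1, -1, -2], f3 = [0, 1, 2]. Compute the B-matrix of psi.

Let P have columns f1, ..., f3. Then [psi]_B = P^(-1) A P.
Here det P = 1, so P^(-1) is integer; computing A P first and then P^(-1)(A P) gives [[0, 1, 3], [-2, -2, -3], [3, 1, -1]].

[[0, 1, 3], [-2, -2, -3], [3, 1, -1]]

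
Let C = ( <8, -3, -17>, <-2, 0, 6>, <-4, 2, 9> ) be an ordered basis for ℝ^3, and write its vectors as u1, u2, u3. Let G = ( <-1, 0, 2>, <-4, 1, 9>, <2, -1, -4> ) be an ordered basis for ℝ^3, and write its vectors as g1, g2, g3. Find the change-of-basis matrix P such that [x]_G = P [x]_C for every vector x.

[[0, -2, -2], [-1, 2, 1], [2, 2, -1]]

Column j of P is [uj]_G, since P maps C-coordinates to G-coordinates.
Expressing u1 in G: u1 = 0·g1 - g2 + 2g3, so column 1 of P is <0, -1, 2>.
Doing the same for each uj gives P = [[0, -2, -2], [-1, 2, 1], [2, 2, -1]].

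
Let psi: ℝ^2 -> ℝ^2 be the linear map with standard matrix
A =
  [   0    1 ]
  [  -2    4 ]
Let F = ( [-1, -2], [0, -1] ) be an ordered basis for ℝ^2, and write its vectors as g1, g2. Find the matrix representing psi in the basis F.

[[2, 1], [2, 2]]

The j-th column of [psi]_F is [psi(gj)]_F.
psi(g1) = A g1 = [-2, -6] = 2g1 + 2g2, so column 1 is [2, 2].
Repeating for g2 and assembling the columns gives [[2, 1], [2, 2]].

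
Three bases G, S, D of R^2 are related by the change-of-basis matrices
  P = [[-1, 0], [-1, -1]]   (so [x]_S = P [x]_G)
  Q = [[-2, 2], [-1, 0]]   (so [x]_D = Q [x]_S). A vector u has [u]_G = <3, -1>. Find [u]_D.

First [u]_S = P [u]_G = <-3, -2>.
Then [u]_D = Q [u]_S = <2, 3>.

<2, 3>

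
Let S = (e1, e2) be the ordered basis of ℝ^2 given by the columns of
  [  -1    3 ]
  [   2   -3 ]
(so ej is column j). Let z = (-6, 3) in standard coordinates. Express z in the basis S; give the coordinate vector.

(-3, -3)

Write z = c_1 e1 + c_2 e2 and solve for the c_i.
System: -c_1 + 3c_2 = -6, 2c_1 - 3c_2 = 3; solving gives c_1 = -3, c_2 = -3.
Check: -3e1 - 3e2 = (-6, 3).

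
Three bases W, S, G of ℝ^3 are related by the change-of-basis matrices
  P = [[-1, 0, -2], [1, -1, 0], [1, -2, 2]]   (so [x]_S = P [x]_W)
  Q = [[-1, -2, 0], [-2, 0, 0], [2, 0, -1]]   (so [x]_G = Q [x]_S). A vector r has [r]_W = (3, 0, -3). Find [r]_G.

Apply P to get S-coordinates (3, 3, -3), then Q to get G-coordinates.
The result is [r]_G = (-9, -6, 9).

(-9, -6, 9)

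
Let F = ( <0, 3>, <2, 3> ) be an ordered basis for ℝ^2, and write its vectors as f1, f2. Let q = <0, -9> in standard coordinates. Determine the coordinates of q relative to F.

<-3, 0>

Write q = c_1 f1 + c_2 f2 and solve for the c_i.
System: 0c_1 + 2c_2 = 0, 3c_1 + 3c_2 = -9; solving gives c_1 = -3, c_2 = 0.
Check: -3f1 + 0·f2 = <0, -9>.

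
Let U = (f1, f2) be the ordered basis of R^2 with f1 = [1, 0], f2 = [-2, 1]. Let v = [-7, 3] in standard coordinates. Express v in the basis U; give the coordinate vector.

[-1, 3]

Write v = c_1 f1 + c_2 f2 and solve for the c_i.
System: c_1 - 2c_2 = -7, 0c_1 + c_2 = 3; solving gives c_1 = -1, c_2 = 3.
Check: -f1 + 3f2 = [-7, 3].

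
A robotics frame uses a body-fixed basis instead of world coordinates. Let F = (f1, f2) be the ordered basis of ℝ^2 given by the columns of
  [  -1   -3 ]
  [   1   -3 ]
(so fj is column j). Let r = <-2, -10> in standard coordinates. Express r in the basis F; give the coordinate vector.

<-4, 2>

Write r = c_1 f1 + c_2 f2 and solve for the c_i.
System: -c_1 - 3c_2 = -2, c_1 - 3c_2 = -10; solving gives c_1 = -4, c_2 = 2.
Check: -4f1 + 2f2 = <-2, -10>.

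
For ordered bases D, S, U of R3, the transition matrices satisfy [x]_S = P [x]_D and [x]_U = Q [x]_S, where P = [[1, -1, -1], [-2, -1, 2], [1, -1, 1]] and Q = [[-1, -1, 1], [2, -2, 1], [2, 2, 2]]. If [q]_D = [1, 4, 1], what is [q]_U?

First [q]_S = P [q]_D = [-4, -4, -2].
Then [q]_U = Q [q]_S = [6, -2, -20].

[6, -2, -20]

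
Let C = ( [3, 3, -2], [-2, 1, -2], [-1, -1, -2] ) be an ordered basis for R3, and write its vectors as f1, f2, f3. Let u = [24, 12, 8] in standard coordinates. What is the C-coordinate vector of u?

[4, -4, -4]

Write u = c_1 f1 + ... + c_3 f3 and solve for the c_i.
Solving this 3x3 system gives c = (4, -4, -4).
Check: 4f1 - 4f2 - 4f3 = [24, 12, 8].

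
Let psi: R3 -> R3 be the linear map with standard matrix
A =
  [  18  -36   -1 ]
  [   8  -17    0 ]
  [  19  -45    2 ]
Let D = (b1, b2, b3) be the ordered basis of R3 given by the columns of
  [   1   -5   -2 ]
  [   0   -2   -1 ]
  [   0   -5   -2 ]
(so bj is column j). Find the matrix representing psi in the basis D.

[[-1, 2, -1], [-3, 3, -1], [-2, 0, 1]]

The j-th column of [psi]_D is [psi(bj)]_D.
psi(b1) = A b1 = <18, 8, 19> = -b1 - 3b2 - 2b3, so column 1 is <-1, -3, -2>.
Repeating for b2, b3 and assembling the columns gives [[-1, 2, -1], [-3, 3, -1], [-2, 0, 1]].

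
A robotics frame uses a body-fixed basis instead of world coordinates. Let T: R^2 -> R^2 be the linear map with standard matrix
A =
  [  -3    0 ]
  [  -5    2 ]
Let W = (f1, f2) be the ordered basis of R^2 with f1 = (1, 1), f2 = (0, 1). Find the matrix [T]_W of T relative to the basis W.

[[-3, 0], [0, 2]]

The j-th column of [T]_W is [T(fj)]_W.
T(f1) = A f1 = (-3, -3) = -3f1 + 0·f2, so column 1 is (-3, 0).
Repeating for f2 and assembling the columns gives [[-3, 0], [0, 2]].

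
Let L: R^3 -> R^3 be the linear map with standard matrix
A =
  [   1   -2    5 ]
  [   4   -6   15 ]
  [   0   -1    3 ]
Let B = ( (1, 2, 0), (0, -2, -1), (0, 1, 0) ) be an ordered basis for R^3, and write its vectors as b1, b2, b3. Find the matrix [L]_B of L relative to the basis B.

Let P have columns b1, ..., b3. Then [L]_B = P^(-1) A P.
Here det P = 1, so P^(-1) is integer; computing A P first and then P^(-1)(A P) gives [[-3, -1, -2], [2, 1, 1], [2, 1, 0]].

[[-3, -1, -2], [2, 1, 1], [2, 1, 0]]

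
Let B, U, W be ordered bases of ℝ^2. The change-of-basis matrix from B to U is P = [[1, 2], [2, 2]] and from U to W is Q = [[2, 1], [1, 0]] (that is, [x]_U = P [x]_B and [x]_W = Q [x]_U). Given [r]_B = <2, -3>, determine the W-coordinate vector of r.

Composing the changes, [r]_W = Q P [r]_B.
Q P = [[4, 6], [1, 2]]; applying this to <2, -3> gives <-10, -4>.

<-10, -4>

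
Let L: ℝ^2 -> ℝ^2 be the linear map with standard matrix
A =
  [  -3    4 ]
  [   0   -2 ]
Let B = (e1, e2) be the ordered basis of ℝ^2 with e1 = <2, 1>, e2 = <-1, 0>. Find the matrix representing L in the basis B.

[[-2, 0], [-2, -3]]

Let P have columns e1, e2. Then [L]_B = P^(-1) A P.
Here det P = 1, so P^(-1) is integer; computing A P first and then P^(-1)(A P) gives [[-2, 0], [-2, -3]].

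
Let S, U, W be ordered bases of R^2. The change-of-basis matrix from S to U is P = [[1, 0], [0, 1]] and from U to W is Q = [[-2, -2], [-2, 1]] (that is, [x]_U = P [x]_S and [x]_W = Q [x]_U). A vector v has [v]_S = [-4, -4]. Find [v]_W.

Apply P to get U-coordinates [-4, -4], then Q to get W-coordinates.
The result is [v]_W = [16, 4].

[16, 4]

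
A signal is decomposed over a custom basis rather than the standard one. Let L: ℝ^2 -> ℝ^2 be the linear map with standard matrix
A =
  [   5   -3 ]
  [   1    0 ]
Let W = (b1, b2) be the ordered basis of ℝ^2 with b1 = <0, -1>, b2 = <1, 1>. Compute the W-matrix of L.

Let P have columns b1, b2. Then [L]_W = P^(-1) A P.
Here det P = 1, so P^(-1) is integer; computing A P first and then P^(-1)(A P) gives [[3, 1], [3, 2]].

[[3, 1], [3, 2]]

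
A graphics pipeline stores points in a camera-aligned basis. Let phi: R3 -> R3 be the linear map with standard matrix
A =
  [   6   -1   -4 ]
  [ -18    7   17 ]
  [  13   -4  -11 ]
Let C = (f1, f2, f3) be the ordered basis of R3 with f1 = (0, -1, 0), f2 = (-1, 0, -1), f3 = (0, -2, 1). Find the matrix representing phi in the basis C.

[[1, -1, -1], [-1, 2, 2], [3, 0, -1]]

The j-th column of [phi]_C is [phi(fj)]_C.
phi(f1) = A f1 = (1, -7, 4) = f1 - f2 + 3f3, so column 1 is (1, -1, 3).
Repeating for f2, f3 and assembling the columns gives [[1, -1, -1], [-1, 2, 2], [3, 0, -1]].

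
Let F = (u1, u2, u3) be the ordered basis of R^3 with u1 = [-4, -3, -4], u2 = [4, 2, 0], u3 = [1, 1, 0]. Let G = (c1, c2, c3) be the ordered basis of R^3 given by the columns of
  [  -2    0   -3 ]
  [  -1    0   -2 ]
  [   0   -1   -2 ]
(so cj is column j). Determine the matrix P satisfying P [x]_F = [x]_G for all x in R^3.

Take x = uj: its F-coordinates are the j-th standard unit vector, so P e_j — column j of P — equals [uj]_G.
u1 = -c1 + 0·c2 + 2c3, giving column 1 = [-1, 0, 2]; repeating for each j gives P = [[-1, -2, 1], [0, 0, 2], [2, 0, -1]].

[[-1, -2, 1], [0, 0, 2], [2, 0, -1]]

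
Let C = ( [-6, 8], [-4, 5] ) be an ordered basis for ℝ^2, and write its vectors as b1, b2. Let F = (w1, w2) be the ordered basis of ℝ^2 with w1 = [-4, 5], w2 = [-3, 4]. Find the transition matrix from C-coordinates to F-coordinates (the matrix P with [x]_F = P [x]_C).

[[0, 1], [2, 0]]

Let M have columns bj and N have columns wj. Then for every x, N [x]_F = x = M [x]_C, so P = N^(-1) M.
Since det N = -1, N^(-1) has integer entries; multiplying gives P = [[0, 1], [2, 0]].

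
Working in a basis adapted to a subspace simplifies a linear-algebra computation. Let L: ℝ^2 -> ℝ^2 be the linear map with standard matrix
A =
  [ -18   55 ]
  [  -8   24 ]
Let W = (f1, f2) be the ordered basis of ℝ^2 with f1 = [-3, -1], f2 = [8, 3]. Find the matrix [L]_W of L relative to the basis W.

With P the matrix whose columns are f1, f2, [L]_W = P^(-1) A P.
Column by column: L(f1) = A f1 = [-1, 0]; its W-coordinates [3, 1] give column 1.
Continuing for each basis vector yields [L]_W = [[3, 1], [1, 3]].

[[3, 1], [1, 3]]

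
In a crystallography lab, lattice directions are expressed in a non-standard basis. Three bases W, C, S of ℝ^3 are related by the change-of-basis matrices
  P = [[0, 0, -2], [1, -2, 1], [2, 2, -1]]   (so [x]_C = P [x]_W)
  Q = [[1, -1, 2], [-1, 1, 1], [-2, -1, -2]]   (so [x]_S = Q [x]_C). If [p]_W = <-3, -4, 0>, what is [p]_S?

<-33, -9, 23>

Apply P to get C-coordinates <0, 5, -14>, then Q to get S-coordinates.
The result is [p]_S = <-33, -9, 23>.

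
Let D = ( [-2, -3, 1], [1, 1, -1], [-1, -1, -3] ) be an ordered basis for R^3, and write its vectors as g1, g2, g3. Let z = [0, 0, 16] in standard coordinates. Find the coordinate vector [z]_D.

[0, -4, -4]

[z]_D is the unique c with M c = z, where M has columns g1, ..., g3.
Row-reducing the augmented matrix [M | z] gives c = (0, -4, -4).
Check: 0·g1 - 4g2 - 4g3 = [0, 0, 16].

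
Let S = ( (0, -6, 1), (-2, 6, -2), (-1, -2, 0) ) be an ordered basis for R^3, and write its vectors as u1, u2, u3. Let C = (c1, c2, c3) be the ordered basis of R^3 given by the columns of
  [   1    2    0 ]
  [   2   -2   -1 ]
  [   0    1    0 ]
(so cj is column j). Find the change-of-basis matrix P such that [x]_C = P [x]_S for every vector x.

[[-2, 2, -1], [1, -2, 0], [0, 2, 0]]

Column j of P is [uj]_C, since P maps S-coordinates to C-coordinates.
Expressing u1 in C: u1 = -2c1 + c2 + 0·c3, so column 1 of P is (-2, 1, 0).
Doing the same for each uj gives P = [[-2, 2, -1], [1, -2, 0], [0, 2, 0]].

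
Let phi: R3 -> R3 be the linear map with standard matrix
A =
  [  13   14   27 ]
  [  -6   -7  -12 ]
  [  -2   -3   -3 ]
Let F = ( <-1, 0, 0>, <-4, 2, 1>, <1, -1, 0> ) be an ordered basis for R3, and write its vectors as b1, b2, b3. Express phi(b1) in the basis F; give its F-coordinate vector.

Column 1 of [phi]_F is the F-coordinate vector of phi(b1).
In standard coordinates phi(b1) = A b1 = <-13, 6, 2>.
Converting to F: <-13, 6, 2> = 3b1 + 2b2 - 2b3, so the coordinate vector is <3, 2, -2>.

<3, 2, -2>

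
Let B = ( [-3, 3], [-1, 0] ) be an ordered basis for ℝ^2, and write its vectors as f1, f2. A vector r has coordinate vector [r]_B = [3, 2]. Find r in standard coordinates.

By definition r = 3f1 + 2f2.
Summing componentwise gives [-11, 9].

[-11, 9]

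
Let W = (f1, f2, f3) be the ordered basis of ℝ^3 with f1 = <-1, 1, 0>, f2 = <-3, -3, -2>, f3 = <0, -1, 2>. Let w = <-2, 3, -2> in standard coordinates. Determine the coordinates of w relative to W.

Write w = c_1 f1 + ... + c_3 f3 and solve for the c_i.
Gaussian elimination on [M | w] yields c = (2, 0, -1).
Check: 2f1 + 0·f2 - f3 = <-2, 3, -2>.

<2, 0, -1>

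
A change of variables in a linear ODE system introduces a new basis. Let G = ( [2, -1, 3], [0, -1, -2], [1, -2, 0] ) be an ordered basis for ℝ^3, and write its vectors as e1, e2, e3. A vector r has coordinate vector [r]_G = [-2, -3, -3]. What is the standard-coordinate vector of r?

By definition r = -2e1 - 3e2 - 3e3.
Summing componentwise gives [-7, 11, 0].

[-7, 11, 0]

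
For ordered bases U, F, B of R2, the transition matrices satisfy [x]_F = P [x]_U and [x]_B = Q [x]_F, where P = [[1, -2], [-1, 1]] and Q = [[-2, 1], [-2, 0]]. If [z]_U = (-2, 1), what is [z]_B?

First [z]_F = P [z]_U = (-4, 3).
Then [z]_B = Q [z]_F = (11, 8).

(11, 8)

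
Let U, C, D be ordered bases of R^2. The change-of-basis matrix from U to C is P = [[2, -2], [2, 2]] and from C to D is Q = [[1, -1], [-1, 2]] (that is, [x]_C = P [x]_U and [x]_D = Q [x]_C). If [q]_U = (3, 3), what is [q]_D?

First [q]_C = P [q]_U = (0, 12).
Then [q]_D = Q [q]_C = (-12, 24).

(-12, 24)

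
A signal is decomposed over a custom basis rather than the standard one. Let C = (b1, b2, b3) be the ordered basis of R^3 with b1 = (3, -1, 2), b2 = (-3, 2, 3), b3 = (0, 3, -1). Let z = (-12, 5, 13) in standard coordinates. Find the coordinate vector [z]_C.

(0, 4, -1)

[z]_C is the unique c with M c = z, where M has columns b1, ..., b3.
Row-reducing the augmented matrix [M | z] gives c = (0, 4, -1).
Check: 0·b1 + 4b2 - b3 = (-12, 5, 13).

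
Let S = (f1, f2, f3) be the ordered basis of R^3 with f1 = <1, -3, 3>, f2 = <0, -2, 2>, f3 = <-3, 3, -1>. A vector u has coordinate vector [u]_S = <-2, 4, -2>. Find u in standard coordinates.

u = M [u]_S, where M has columns f1, ..., f3.
Carrying out the matrix-vector product, u = <4, -8, 4>.

<4, -8, 4>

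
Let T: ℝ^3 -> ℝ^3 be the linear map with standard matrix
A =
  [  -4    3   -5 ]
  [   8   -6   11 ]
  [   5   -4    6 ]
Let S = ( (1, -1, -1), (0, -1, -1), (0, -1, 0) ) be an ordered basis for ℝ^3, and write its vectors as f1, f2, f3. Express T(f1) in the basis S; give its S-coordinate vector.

Compute T(f1) = A f1 = (-2, 3, 3) in standard coordinates.
Then write this in S-coordinates: solve for y in y_1 f1 + ... + y_3 f3 = (-2, 3, 3).
This gives y = (-2, -1, 0), which is column 1 of [T]_S.

(-2, -1, 0)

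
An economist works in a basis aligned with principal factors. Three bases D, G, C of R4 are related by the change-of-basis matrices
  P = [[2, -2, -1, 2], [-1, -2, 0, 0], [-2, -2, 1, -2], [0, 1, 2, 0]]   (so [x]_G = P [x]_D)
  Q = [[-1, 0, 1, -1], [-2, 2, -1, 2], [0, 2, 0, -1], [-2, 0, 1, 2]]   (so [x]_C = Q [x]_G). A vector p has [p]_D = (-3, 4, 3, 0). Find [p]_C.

(8, 43, -20, 55)

Apply P to get G-coordinates (-17, -5, 1, 10), then Q to get C-coordinates.
The result is [p]_C = (8, 43, -20, 55).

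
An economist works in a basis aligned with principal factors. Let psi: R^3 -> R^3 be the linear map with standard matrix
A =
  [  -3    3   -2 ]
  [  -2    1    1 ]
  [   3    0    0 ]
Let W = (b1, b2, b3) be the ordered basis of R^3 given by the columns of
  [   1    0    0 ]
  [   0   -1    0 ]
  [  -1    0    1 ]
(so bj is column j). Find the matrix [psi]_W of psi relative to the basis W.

The j-th column of [psi]_W is [psi(bj)]_W.
psi(b1) = A b1 = (-1, -3, 3) = -b1 + 3b2 + 2b3, so column 1 is (-1, 3, 2).
Repeating for b2, b3 and assembling the columns gives [[-1, -3, -2], [3, 1, -1], [2, -3, -2]].

[[-1, -3, -2], [3, 1, -1], [2, -3, -2]]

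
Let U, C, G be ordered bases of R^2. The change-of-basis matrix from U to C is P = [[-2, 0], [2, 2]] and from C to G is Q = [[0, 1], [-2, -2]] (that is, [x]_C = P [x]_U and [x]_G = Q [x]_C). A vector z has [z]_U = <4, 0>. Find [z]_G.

<8, 0>

First [z]_C = P [z]_U = <-8, 8>.
Then [z]_G = Q [z]_C = <8, 0>.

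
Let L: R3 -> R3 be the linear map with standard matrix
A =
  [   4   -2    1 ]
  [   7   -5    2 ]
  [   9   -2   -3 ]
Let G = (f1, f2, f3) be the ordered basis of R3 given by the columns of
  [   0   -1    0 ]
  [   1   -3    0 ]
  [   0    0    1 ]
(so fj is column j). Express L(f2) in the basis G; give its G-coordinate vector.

[2, -2, -3]

Compute L(f2) = A f2 = [2, 8, -3] in standard coordinates.
Then write this in G-coordinates: solve for y in y_1 f1 + ... + y_3 f3 = [2, 8, -3].
This gives y = [2, -2, -3], which is column 2 of [L]_G.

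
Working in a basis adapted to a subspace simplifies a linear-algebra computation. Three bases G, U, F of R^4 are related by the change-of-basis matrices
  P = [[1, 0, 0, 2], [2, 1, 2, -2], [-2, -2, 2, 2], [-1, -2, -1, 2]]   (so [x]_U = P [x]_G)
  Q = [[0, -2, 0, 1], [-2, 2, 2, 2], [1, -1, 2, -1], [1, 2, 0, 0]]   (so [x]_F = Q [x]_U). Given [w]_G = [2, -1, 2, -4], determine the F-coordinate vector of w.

[-40, 10, -23, 24]

Composing the changes, [w]_F = Q P [w]_G.
Q P = [[-5, -4, -5, 6], [-4, -6, 6, 0], [-4, -3, 3, 6], [5, 2, 4, -2]]; applying this to [2, -1, 2, -4] gives [-40, 10, -23, 24].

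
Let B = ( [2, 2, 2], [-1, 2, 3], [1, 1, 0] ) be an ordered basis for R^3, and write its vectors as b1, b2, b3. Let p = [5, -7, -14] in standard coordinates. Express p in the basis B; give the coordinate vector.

[-1, -4, 3]

Write p = c_1 b1 + ... + c_3 b3 and solve for the c_i.
Solving this 3x3 system gives c = (-1, -4, 3).
Check: -b1 - 4b2 + 3b3 = [5, -7, -14].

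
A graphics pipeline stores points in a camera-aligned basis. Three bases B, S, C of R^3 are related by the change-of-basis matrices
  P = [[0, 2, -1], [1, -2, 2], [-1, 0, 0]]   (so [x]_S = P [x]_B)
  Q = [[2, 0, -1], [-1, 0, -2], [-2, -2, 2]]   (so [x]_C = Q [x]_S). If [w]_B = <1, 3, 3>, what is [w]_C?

First [w]_S = P [w]_B = <3, 1, -1>.
Then [w]_C = Q [w]_S = <7, -1, -10>.

<7, -1, -10>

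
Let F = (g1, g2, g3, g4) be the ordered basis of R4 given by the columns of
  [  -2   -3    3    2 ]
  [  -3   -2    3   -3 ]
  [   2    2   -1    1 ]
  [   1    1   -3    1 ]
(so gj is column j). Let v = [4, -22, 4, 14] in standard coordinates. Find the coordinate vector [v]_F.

[2, -4, -4, 4]

[v]_F is the unique c with M c = v, where M has columns g1, ..., g4.
Gaussian elimination on [M | v] yields c = (2, -4, -4, 4).
Check: 2g1 - 4g2 - 4g3 + 4g4 = [4, -22, 4, 14].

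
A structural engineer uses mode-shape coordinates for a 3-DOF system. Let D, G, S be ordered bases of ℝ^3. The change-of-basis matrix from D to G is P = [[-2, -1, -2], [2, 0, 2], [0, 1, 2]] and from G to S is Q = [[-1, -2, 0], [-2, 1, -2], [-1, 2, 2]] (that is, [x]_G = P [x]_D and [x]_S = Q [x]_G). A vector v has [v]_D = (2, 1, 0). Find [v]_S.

Apply P to get G-coordinates (-5, 4, 1), then Q to get S-coordinates.
The result is [v]_S = (-3, 12, 15).

(-3, 12, 15)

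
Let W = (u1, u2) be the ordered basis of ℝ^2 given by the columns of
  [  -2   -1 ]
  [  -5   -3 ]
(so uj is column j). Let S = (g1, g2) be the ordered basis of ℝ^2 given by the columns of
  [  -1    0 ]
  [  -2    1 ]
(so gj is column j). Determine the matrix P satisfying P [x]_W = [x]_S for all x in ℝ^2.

[[2, 1], [-1, -1]]

Column j of P is [uj]_S, since P maps W-coordinates to S-coordinates.
Expressing u1 in S: u1 = 2g1 - g2, so column 1 of P is (2, -1).
Doing the same for each uj gives P = [[2, 1], [-1, -1]].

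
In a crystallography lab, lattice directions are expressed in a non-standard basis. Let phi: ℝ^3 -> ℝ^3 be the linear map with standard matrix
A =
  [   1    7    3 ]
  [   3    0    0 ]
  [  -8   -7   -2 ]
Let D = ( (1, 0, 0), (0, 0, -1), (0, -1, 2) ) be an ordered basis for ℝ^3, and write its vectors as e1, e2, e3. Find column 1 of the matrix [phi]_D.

(1, 2, -3)

Column 1 of [phi]_D is the D-coordinate vector of phi(e1).
In standard coordinates phi(e1) = A e1 = (1, 3, -8).
Converting to D: (1, 3, -8) = e1 + 2e2 - 3e3, so the coordinate vector is (1, 2, -3).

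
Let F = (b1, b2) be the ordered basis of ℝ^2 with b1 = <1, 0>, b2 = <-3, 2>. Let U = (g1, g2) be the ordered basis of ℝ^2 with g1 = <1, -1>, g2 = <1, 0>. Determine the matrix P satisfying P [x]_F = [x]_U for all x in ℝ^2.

Column j of P is [bj]_U, since P maps F-coordinates to U-coordinates.
Expressing b1 in U: b1 = 0·g1 + g2, so column 1 of P is <0, 1>.
Doing the same for each bj gives P = [[0, -2], [1, -1]].

[[0, -2], [1, -1]]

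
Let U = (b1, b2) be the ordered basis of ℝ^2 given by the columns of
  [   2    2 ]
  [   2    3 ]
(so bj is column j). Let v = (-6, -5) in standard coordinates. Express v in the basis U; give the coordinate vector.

(-4, 1)

We seek scalars with c_1 b1 + c_2 b2 = v; equivalently solve M c = v where the columns of M are b1, b2.
System: 2c_1 + 2c_2 = -6, 2c_1 + 3c_2 = -5; solving gives c_1 = -4, c_2 = 1.
Check: -4b1 + b2 = (-6, -5).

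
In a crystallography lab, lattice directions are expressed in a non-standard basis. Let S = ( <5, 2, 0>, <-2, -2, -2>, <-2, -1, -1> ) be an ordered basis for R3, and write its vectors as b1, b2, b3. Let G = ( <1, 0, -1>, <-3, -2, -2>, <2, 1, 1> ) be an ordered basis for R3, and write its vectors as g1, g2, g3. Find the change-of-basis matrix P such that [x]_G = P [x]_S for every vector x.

Column j of P is [bj]_G, since P maps S-coordinates to G-coordinates.
Expressing b1 in G: b1 = 2g1 - g2 + 0·g3, so column 1 of P is <2, -1, 0>.
Doing the same for each bj gives P = [[2, 0, 0], [-1, 2, 0], [0, 2, -1]].

[[2, 0, 0], [-1, 2, 0], [0, 2, -1]]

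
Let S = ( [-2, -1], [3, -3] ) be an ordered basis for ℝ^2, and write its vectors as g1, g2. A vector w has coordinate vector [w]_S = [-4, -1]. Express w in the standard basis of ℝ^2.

By definition w = -4g1 - g2.
Summing componentwise gives [5, 7].

[5, 7]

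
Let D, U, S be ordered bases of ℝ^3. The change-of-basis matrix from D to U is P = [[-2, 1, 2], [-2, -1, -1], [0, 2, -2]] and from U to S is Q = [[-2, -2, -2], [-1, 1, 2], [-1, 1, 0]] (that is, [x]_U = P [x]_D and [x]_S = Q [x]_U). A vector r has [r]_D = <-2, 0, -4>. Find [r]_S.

<-24, 28, 12>

Apply P to get U-coordinates <-4, 8, 8>, then Q to get S-coordinates.
The result is [r]_S = <-24, 28, 12>.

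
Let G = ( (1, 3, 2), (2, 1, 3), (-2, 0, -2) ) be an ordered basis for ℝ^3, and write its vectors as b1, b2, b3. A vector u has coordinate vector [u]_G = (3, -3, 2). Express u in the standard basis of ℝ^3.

(-7, 6, -7)

The coordinates say u = 3b1 - 3b2 + 2b3; adding the scaled basis vectors gives (-7, 6, -7).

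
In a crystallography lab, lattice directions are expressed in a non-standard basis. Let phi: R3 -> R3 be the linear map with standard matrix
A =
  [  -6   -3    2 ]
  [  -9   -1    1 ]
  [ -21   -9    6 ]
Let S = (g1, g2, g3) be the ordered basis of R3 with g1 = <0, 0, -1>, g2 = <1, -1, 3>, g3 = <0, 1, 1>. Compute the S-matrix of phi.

The j-th column of [phi]_S is [phi(gj)]_S.
phi(g1) = A g1 = <-2, -1, -6> = -3g1 - 2g2 - 3g3, so column 1 is <-3, -2, -3>.
Repeating for g2, g3 and assembling the columns gives [[-3, 1, -1], [-2, 3, -1], [-3, -2, -1]].

[[-3, 1, -1], [-2, 3, -1], [-3, -2, -1]]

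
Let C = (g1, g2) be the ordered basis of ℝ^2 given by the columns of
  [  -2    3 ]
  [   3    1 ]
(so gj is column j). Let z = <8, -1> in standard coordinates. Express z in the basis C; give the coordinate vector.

<-1, 2>

We seek scalars with c_1 g1 + c_2 g2 = z; equivalently solve M c = z where the columns of M are g1, g2.
System: -2c_1 + 3c_2 = 8, 3c_1 + c_2 = -1; solving gives c_1 = -1, c_2 = 2.
Check: -g1 + 2g2 = <8, -1>.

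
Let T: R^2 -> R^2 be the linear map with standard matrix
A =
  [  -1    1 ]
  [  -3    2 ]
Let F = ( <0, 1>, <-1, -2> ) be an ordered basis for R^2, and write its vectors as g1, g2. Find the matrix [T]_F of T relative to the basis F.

Let P have columns g1, g2. Then [T]_F = P^(-1) A P.
Here det P = 1, so P^(-1) is integer; computing A P first and then P^(-1)(A P) gives [[0, 1], [-1, 1]].

[[0, 1], [-1, 1]]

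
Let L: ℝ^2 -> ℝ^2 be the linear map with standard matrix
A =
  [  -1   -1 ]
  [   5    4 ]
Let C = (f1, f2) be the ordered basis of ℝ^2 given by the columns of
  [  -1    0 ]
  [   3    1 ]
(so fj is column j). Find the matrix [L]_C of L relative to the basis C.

Let P have columns f1, f2. Then [L]_C = P^(-1) A P.
Here det P = -1, so P^(-1) is integer; computing A P first and then P^(-1)(A P) gives [[2, 1], [1, 1]].

[[2, 1], [1, 1]]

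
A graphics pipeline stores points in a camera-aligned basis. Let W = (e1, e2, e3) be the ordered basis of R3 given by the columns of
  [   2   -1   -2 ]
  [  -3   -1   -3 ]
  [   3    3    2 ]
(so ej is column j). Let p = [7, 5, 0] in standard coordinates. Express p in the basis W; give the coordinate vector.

[1, 1, -3]

[p]_W is the unique c with M c = p, where M has columns e1, ..., e3.
Row-reducing the augmented matrix [M | p] gives c = (1, 1, -3).
Check: e1 + e2 - 3e3 = [7, 5, 0].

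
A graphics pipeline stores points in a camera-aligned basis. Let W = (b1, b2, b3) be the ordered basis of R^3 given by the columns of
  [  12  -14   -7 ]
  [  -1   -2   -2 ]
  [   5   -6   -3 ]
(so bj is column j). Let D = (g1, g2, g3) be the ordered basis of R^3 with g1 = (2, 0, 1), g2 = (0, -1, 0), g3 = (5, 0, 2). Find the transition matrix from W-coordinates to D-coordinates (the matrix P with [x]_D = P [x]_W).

Take x = bj: its W-coordinates are the j-th standard unit vector, so P e_j — column j of P — equals [bj]_D.
b1 = g1 + g2 + 2g3, giving column 1 = (1, 1, 2); repeating for each j gives P = [[1, -2, -1], [1, 2, 2], [2, -2, -1]].

[[1, -2, -1], [1, 2, 2], [2, -2, -1]]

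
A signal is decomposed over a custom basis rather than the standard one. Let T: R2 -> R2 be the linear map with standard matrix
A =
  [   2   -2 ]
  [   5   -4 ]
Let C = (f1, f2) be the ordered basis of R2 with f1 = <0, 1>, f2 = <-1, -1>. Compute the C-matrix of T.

Let P have columns f1, f2. Then [T]_C = P^(-1) A P.
Here det P = 1, so P^(-1) is integer; computing A P first and then P^(-1)(A P) gives [[-2, -1], [2, 0]].

[[-2, -1], [2, 0]]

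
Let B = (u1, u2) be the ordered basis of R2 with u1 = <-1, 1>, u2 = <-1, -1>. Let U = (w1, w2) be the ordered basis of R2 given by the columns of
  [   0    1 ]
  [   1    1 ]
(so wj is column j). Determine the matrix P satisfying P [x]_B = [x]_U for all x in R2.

[[2, 0], [-1, -1]]

Column j of P is [uj]_U, since P maps B-coordinates to U-coordinates.
Expressing u1 in U: u1 = 2w1 - w2, so column 1 of P is <2, -1>.
Doing the same for each uj gives P = [[2, 0], [-1, -1]].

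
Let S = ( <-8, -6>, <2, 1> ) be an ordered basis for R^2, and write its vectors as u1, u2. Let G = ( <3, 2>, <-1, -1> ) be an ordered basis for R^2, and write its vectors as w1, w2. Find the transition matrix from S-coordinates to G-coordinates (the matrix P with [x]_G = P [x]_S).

Let M have columns uj and N have columns wj. Then for every x, N [x]_G = x = M [x]_S, so P = N^(-1) M.
Since det N = -1, N^(-1) has integer entries; multiplying gives P = [[-2, 1], [2, 1]].

[[-2, 1], [2, 1]]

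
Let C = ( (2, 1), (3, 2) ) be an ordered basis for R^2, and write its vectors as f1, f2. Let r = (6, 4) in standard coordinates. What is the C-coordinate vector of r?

(0, 2)

We seek scalars with c_1 f1 + c_2 f2 = r; equivalently solve M c = r where the columns of M are f1, f2.
System: 2c_1 + 3c_2 = 6, c_1 + 2c_2 = 4; solving gives c_1 = 0, c_2 = 2.
Check: 0·f1 + 2f2 = (6, 4).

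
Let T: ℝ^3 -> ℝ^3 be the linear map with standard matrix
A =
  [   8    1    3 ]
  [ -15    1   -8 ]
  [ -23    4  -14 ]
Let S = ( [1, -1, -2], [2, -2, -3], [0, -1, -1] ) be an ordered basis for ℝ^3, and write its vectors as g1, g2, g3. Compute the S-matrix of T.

[[-3, 3, -2], [2, 1, -1], [-1, 3, -3]]

Let P have columns g1, ..., g3. Then [T]_S = P^(-1) A P.
Here det P = 1, so P^(-1) is integer; computing A P first and then P^(-1)(A P) gives [[-3, 3, -2], [2, 1, -1], [-1, 3, -3]].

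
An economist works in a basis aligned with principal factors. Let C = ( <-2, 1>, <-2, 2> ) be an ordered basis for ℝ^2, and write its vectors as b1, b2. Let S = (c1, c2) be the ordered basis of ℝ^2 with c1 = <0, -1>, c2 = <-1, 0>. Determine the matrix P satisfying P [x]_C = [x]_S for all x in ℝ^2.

Take x = bj: its C-coordinates are the j-th standard unit vector, so P e_j — column j of P — equals [bj]_S.
b1 = -c1 + 2c2, giving column 1 = <-1, 2>; repeating for each j gives P = [[-1, -2], [2, 2]].

[[-1, -2], [2, 2]]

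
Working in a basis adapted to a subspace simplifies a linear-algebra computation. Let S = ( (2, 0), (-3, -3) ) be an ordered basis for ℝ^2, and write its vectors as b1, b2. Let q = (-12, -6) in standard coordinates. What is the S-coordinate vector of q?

Write q = c_1 b1 + c_2 b2 and solve for the c_i.
System: 2c_1 - 3c_2 = -12, 0c_1 - 3c_2 = -6; solving gives c_1 = -3, c_2 = 2.
Check: -3b1 + 2b2 = (-12, -6).

(-3, 2)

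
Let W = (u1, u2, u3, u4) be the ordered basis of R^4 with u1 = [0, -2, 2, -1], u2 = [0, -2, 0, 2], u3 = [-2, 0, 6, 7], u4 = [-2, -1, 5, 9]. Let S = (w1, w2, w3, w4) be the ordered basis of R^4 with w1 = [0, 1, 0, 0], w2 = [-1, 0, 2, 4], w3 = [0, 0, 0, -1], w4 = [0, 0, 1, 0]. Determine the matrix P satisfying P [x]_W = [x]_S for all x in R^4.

Let M have columns uj and N have columns wj. Then for every x, N [x]_S = x = M [x]_W, so P = N^(-1) M.
Since det N = 1, N^(-1) has integer entries; multiplying gives P = [[-2, -2, 0, -1], [0, 0, 2, 2], [1, -2, 1, -1], [2, 0, 2, 1]].

[[-2, -2, 0, -1], [0, 0, 2, 2], [1, -2, 1, -1], [2, 0, 2, 1]]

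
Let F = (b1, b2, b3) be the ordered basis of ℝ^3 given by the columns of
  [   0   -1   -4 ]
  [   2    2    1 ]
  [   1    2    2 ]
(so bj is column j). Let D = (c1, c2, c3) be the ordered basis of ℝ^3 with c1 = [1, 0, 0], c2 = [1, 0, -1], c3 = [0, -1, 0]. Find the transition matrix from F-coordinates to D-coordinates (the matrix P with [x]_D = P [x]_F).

[[1, 1, -2], [-1, -2, -2], [-2, -2, -1]]

Take x = bj: its F-coordinates are the j-th standard unit vector, so P e_j — column j of P — equals [bj]_D.
b1 = c1 - c2 - 2c3, giving column 1 = [1, -1, -2]; repeating for each j gives P = [[1, 1, -2], [-1, -2, -2], [-2, -2, -1]].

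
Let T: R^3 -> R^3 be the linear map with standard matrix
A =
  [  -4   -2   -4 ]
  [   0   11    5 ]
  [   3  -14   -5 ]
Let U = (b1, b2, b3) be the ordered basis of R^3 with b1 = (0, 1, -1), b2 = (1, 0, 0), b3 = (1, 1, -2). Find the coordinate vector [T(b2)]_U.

(3, -1, -3)

Compute T(b2) = A b2 = (-4, 0, 3) in standard coordinates.
Then write this in U-coordinates: solve for y in y_1 b1 + ... + y_3 b3 = (-4, 0, 3).
This gives y = (3, -1, -3), which is column 2 of [T]_U.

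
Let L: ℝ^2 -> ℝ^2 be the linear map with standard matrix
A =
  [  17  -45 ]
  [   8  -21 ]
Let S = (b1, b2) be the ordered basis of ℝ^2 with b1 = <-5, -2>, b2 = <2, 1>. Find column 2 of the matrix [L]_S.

Column 2 of [L]_S is the S-coordinate vector of L(b2).
In standard coordinates L(b2) = A b2 = <-11, -5>.
Converting to S: <-11, -5> = b1 - 3b2, so the coordinate vector is <1, -3>.

<1, -3>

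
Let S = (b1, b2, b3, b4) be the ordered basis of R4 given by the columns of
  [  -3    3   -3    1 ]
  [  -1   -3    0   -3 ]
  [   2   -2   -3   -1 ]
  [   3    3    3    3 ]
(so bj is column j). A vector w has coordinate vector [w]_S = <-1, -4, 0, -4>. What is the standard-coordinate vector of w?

<-13, 25, 10, -27>

By definition w = -b1 - 4b2 + 0·b3 - 4b4.
Summing componentwise gives <-13, 25, 10, -27>.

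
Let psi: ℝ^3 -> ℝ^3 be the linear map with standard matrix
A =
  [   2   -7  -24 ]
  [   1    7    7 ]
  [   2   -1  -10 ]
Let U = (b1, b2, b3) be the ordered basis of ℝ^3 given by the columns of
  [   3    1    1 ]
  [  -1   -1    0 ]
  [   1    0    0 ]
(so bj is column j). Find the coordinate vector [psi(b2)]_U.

Column 2 of [psi]_U is the U-coordinate vector of psi(b2).
In standard coordinates psi(b2) = A b2 = [9, -6, 3].
Converting to U: [9, -6, 3] = 3b1 + 3b2 - 3b3, so the coordinate vector is [3, 3, -3].

[3, 3, -3]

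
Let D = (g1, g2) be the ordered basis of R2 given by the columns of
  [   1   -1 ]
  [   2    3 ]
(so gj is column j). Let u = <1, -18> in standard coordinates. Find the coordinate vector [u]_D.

Write u = c_1 g1 + c_2 g2 and solve for the c_i.
System: c_1 - c_2 = 1, 2c_1 + 3c_2 = -18; solving gives c_1 = -3, c_2 = -4.
Check: -3g1 - 4g2 = <1, -18>.

<-3, -4>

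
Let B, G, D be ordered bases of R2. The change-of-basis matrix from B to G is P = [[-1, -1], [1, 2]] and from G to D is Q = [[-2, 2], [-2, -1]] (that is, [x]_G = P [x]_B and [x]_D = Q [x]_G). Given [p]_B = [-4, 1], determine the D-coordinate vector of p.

Apply P to get G-coordinates [3, -2], then Q to get D-coordinates.
The result is [p]_D = [-10, -4].

[-10, -4]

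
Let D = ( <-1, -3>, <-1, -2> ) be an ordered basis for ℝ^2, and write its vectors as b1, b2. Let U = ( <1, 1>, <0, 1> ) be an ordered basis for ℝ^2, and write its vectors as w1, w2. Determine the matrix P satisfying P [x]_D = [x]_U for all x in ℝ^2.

Column j of P is [bj]_U, since P maps D-coordinates to U-coordinates.
Expressing b1 in U: b1 = -w1 - 2w2, so column 1 of P is <-1, -2>.
Doing the same for each bj gives P = [[-1, -1], [-2, -1]].

[[-1, -1], [-2, -1]]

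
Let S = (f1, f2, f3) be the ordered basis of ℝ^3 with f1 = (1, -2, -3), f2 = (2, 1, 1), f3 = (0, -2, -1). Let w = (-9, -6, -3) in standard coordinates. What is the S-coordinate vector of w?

We seek scalars with c_1 f1 + ... + c_3 f3 = w; equivalently solve M c = w where the columns of M are f1, ..., f3.
Row-reducing the augmented matrix [M | w] gives c = (-1, -4, 2).
Check: -f1 - 4f2 + 2f3 = (-9, -6, -3).

(-1, -4, 2)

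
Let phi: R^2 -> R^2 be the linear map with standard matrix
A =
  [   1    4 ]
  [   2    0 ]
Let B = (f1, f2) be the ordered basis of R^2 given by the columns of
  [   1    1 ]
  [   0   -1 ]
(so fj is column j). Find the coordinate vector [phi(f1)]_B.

<3, -2>

Column 1 of [phi]_B is the B-coordinate vector of phi(f1).
In standard coordinates phi(f1) = A f1 = <1, 2>.
Converting to B: <1, 2> = 3f1 - 2f2, so the coordinate vector is <3, -2>.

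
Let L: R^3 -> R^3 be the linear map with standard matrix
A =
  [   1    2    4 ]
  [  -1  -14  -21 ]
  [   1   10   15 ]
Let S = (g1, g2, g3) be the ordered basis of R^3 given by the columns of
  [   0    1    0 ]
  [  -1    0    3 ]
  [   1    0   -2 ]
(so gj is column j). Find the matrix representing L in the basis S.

[[1, 1, 0], [2, 1, -2], [-2, 0, 0]]

The j-th column of [L]_S is [L(gj)]_S.
L(g1) = A g1 = [2, -7, 5] = g1 + 2g2 - 2g3, so column 1 is [1, 2, -2].
Repeating for g2, g3 and assembling the columns gives [[1, 1, 0], [2, 1, -2], [-2, 0, 0]].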